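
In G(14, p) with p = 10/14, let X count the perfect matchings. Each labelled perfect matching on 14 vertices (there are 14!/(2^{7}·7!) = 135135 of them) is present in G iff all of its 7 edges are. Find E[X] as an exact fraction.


K_14 has 14!/(2^{7}·7!) = 135135 labelled perfect matchings.
For each such perfect matching H, let X_H = 1 if all 7 edges of H are present in G. Then P[X_H = 1] = p^{7} = (5/7)^{7} = 78125/823543.
Summing the indicators: E[X] = Σ_H E[X_H] = 135135 · p^{7} = 135135 · 78125/823543 = 1508203125/117649.
Numerically: E[X] ≈ 12820.

E[X] = 135135 · (5/7)^{7} = 1508203125/117649 ≈ 12820.


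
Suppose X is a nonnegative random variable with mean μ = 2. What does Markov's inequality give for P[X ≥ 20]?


μ = E[X] = 2, a = 20.
Markov: P[X ≥ 20] ≤ μ/a = (2)/20 = 1/10.
Numerically: ≈ 0.100.
(Since a = 20 > μ = 2.000, the bound 1/10 is < 1 and informative.)

P[X ≥ 20] ≤ 1/10 ≈ 0.100.


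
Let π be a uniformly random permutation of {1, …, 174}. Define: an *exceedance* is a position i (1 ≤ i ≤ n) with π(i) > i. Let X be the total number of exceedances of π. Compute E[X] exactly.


Write X = Σ_{i=1}^{174} X_i, where X_i = 1_{π(i) > i}.
For each fixed i, π(i) is uniform over {1, …, 174} (marginal of a uniform permutation), so P[π(i) > i] = (n − i)/n. Summing: Σ_{i=1}^{174} (n − i)/n = (0 + 1 + … + 173)/174 = 174(174 − 1)/(2·174) = (174 − 1)/2.
Hence E[X] = Σ_{i=1}^{174} (174 − i)/174 = 173/2 ≈ 86.50000.

E[X] = 173/2 = 86.50000.


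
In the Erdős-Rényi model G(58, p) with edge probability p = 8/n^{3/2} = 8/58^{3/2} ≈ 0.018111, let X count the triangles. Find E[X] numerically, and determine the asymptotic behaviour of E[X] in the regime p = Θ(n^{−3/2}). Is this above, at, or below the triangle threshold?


Number of potential triangles: C(58, 3) = 30856.
Each occurs with probability p³ ≈ (0.018111)³ ≈ 5.9407871e-06.
By linearity: E[X] = C(58, 3)·p³ ≈ 30856 · 5.9407871e-06 ≈ 0.18331.
Since α = 3/2 > 1, p = c/n^{3/2} = o(1/n) is below the triangle threshold p ~ 1/n. Asymptotically E[X] ~ (c³/6)·n^{3(1−α)} = (8³/6)·n^{-1.5} → 0, so by Markov's inequality G has no triangles w.h.p.

E[X] ≈ 0.18331; in regime p = Θ(1/n^{3/2}) E[X] tends to 0 (below the triangle threshold p ~ 1/n).


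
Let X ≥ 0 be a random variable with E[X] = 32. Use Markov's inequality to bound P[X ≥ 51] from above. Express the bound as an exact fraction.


μ = E[X] = 32, a = 51.
Markov: P[X ≥ 51] ≤ μ/a = (32)/51 = 32/51.
Numerically: ≈ 0.627.
(Since a = 51 > μ = 32.000, the bound 32/51 is < 1 and informative.)

P[X ≥ 51] ≤ 32/51 ≈ 0.627.


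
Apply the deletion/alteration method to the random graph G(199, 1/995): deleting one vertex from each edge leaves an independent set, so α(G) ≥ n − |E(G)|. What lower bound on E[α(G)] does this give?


E[|E(G)|] = C(199, 2)·p = 19701 · (1/995) = 99/5.
E[α(G)] ≥ n − E[|E(G)|] = 199 − 99/5 = 896/5.
Numerically: ≈ 179.200000.
(This is only a lower bound; the true E[α(G)] may be larger.)

E[α(G)] ≥ 896/5 ≈ 179.200000.


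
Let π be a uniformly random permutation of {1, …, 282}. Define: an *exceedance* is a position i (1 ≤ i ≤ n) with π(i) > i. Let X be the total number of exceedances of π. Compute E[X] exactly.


Write X = Σ_{i=1}^{282} X_i, where X_i = 1_{π(i) > i}.
For each fixed i, π(i) is uniform over {1, …, 282} (marginal of a uniform permutation), so P[π(i) > i] = (n − i)/n. Summing: Σ_{i=1}^{282} (n − i)/n = (0 + 1 + … + 281)/282 = 282(282 − 1)/(2·282) = (282 − 1)/2.
Hence E[X] = Σ_{i=1}^{282} (282 − i)/282 = 281/2 ≈ 140.5000.

E[X] = 281/2 = 140.5000.


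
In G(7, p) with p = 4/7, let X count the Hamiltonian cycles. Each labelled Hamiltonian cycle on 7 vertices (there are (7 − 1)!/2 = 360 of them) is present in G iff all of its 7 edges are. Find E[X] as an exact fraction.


K_7 has (7 − 1)!/2 = 360 labelled Hamiltonian cycles.
For each such Hamiltonian cycle H, let X_H = 1 if all 7 edges of H are present in G. Then P[X_H = 1] = p^{7} = (4/7)^{7} = 16384/823543.
Summing the indicators: E[X] = Σ_H E[X_H] = 360 · p^{7} = 360 · 16384/823543 = 5898240/823543.
Numerically: E[X] ≈ 7.162.

E[X] = 360 · (4/7)^{7} = 5898240/823543 ≈ 7.162.


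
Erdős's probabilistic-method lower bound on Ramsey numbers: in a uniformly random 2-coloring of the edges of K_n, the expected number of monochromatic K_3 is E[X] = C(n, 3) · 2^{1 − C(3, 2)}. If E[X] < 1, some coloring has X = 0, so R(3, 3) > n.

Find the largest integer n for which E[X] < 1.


We need C(n, 3) · 2^{1 − 3} < 1, i.e. C(n, 3) < 2^{3 − 1} = 4.
Check values of n near the boundary:
  n = 3: C(3, 3) = 1; 1 < 4? YES
  n = 4: C(4, 3) = 4; 4 < 4? NO
The largest n with C(n, 3) < 4 is n = 3 (where E[X] = 1/4 ≈ 0.25000). Hence R(3, 3) > 3, i.e. R(3, 3) ≥ 4.

Largest n = 3; hence R(3, 3) > 3.


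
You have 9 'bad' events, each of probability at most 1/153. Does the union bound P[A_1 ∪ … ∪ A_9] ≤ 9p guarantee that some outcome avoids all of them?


Union bound: P[∪_{i=1}^{9} A_i] ≤ Σ_i P[A_i] ≤ 9·p = 9·(1/153) = 1/17.
Numerically: 1/17 ≈ 0.0588235.
Is 1/17 < 1? YES.
Since P[∪ A_i] ≤ 1/17 < 1, the complement has P[∩ A_i^c] ≥ 1 − 1/17 = 16/17 > 0, so some outcome avoids every A_i.

9·p = 1/17 ≈ 0.0588235; existence CERTIFIED by the union bound.


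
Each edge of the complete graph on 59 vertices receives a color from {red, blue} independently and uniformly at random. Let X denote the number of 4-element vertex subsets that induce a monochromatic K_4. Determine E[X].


Let X = Σ_S X_S over the C(59, 4) = 455126 subsets S of size 4, where X_S = 1 if the K_4 on S is monochromatic.
For a fixed S, the K_4 on S has C(4, 2) = 6 edges. P[all 6 edges red] = (1/2)^6, and likewise for blue, so P[monochromatic] = 2·(1/2)^6 = 2^{1 − 6} = 1/32.
Summing: E[X] = C(59, 4) · 2^{1 − 6} = 455126 · 1/32 = 227563/16.
Numerically: E[X] ≈ 14222.687500.

E[X] = C(59,4)·2^(1−C(4,2)) = 227563/16 ≈ 14222.687500.


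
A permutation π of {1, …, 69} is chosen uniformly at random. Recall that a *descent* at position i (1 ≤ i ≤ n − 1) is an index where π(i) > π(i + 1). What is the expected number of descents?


Write X = Σ X_I over i = 1, …, 68, with X_I the indicator of one descent.
There are 68 indicators.
For each fixed i, the pair (π(i), π(i+1)) is a uniformly random ordered pair of distinct values from {1, …, 69}; by symmetry P[π(i) > π(i+1)] = 1/2.
By linearity: E[X] = 68 · (1/2) = (69 − 1) · (1/2) = 34 ≈ 34.000000.

E[X] = 34 = 34.000000.


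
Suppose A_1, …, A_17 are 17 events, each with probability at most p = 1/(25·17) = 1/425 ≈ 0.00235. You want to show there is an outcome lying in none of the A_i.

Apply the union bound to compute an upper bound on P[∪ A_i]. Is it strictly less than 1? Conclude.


Union bound: P[∪_{i=1}^{17} A_i] ≤ Σ_i P[A_i] ≤ 17·p = 17·(1/425) = 1/25.
Numerically: 1/25 ≈ 0.04000.
Is 1/25 < 1? YES.
Since P[∪ A_i] ≤ 1/25 < 1, the complement has P[∩ A_i^c] ≥ 1 − 1/25 = 24/25 > 0, so some outcome avoids every A_i.

17·p = 1/25 ≈ 0.04000; existence CERTIFIED by the union bound.


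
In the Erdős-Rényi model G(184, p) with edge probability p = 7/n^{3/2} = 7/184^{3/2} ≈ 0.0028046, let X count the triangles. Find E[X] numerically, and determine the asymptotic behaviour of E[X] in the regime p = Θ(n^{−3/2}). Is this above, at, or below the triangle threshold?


Number of potential triangles: C(184, 3) = 1021384.
Each occurs with probability p³ ≈ (0.0028046)³ ≈ 2.2060427e-08.
By linearity: E[X] = C(184, 3)·p³ ≈ 1021384 · 2.2060427e-08 ≈ 0.02253.
Since α = 3/2 > 1, p = c/n^{3/2} = o(1/n) is below the triangle threshold p ~ 1/n. Asymptotically E[X] ~ (c³/6)·n^{3(1−α)} = (7³/6)·n^{-1.5} → 0, so by Markov's inequality G has no triangles w.h.p.

E[X] ≈ 0.02253; in regime p = Θ(1/n^{3/2}) E[X] tends to 0 (below the triangle threshold p ~ 1/n).


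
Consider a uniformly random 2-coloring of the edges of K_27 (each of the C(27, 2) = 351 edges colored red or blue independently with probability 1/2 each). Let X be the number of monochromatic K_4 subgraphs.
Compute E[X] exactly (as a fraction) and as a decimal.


Let X = Σ_S X_S over the C(27, 4) = 17550 subsets S of size 4, where X_S = 1 if the K_4 on S is monochromatic.
For a fixed S, the K_4 on S has C(4, 2) = 6 edges. P[all 6 edges red] = (1/2)^6, and likewise for blue, so P[monochromatic] = 2·(1/2)^6 = 2^{1 − 6} = 1/32.
By linearity of expectation: E[X] = C(27, 4) · 2^{1 − 6} = 17550 · 1/32 = 8775/16.
Numerically: E[X] ≈ 548.438.

E[X] = C(27,4)·2^(1−C(4,2)) = 8775/16 ≈ 548.438.


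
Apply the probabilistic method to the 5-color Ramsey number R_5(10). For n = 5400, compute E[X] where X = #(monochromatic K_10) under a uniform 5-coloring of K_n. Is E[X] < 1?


E[X] = C(5400, 10) · 5^{1 − 45} = 5761735538961887279463031445160 · 5^{−44} = 5761735538961887279463031445160/5684341886080801486968994140625.
As a reduced fraction: E[X] = 1152347107792377455892606289032/1136868377216160297393798828125 ≈ 1.013615.
Is E[X] < 1? NO.
Since E[X] ≥ 1, the first-moment bound is inconclusive at n = 5400; it does NOT by itself certify R_5(10) > 5400.

E[X] = 1152347107792377455892606289032/1136868377216160297393798828125 ≈ 1.013615; E[X] ≥ 1; first-moment method inconclusive here.


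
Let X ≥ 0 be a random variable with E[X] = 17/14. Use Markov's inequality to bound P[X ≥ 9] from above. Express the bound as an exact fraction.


μ = E[X] = 17/14, a = 9.
Markov: P[X ≥ 9] ≤ μ/a = (17/14)/9 = 17/126.
Numerically: ≈ 0.13492.
(Since a = 9 > μ = 1.21429, the bound 17/126 is < 1 and informative.)

P[X ≥ 9] ≤ 17/126 ≈ 0.13492.


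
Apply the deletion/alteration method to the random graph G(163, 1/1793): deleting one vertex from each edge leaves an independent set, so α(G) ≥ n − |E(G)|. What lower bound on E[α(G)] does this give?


E[|E(G)|] = C(163, 2)·p = 13203 · (1/1793) = 81/11.
E[α(G)] ≥ n − E[|E(G)|] = 163 − 81/11 = 1712/11.
Numerically: ≈ 155.636364.
(This is only a lower bound; the true E[α(G)] may be larger.)

E[α(G)] ≥ 1712/11 ≈ 155.636364.


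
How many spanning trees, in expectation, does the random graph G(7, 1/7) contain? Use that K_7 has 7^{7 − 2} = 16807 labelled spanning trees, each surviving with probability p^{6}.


K_7 has 7^{7 − 2} = 16807 labelled spanning trees.
For each such spanning tree H, let X_H = 1 if all 6 edges of H are present in G. Then P[X_H = 1] = p^{6} = (1/7)^{6} = 1/117649.
By linearity: E[X] = Σ_H E[X_H] = 16807 · p^{6} = 16807 · 1/117649 = 1/7.
Numerically: E[X] ≈ 0.14286.

E[X] = 16807 · (1/7)^{6} = 1/7 ≈ 0.14286.


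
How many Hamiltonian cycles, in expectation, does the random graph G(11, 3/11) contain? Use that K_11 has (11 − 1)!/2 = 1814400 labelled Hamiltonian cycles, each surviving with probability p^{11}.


K_11 has (11 − 1)!/2 = 1814400 labelled Hamiltonian cycles.
For each such Hamiltonian cycle H, let X_H = 1 if all 11 edges of H are present in G. Then P[X_H = 1] = p^{11} = (3/11)^{11} = 177147/285311670611.
Summing the indicators: E[X] = Σ_H E[X_H] = 1814400 · p^{11} = 1814400 · 177147/285311670611 = 321415516800/285311670611.
Numerically: E[X] ≈ 1.12654.

E[X] = 1814400 · (3/11)^{11} = 321415516800/285311670611 ≈ 1.12654.


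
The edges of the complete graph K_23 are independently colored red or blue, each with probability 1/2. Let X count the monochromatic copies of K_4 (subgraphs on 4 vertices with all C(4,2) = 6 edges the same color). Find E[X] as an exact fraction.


Let X = Σ_S X_S over the C(23, 4) = 8855 subsets S of size 4, where X_S = 1 if the K_4 on S is monochromatic.
For a fixed S, the K_4 on S has C(4, 2) = 6 edges. P[all 6 edges red] = (1/2)^6, and likewise for blue, so P[monochromatic] = 2·(1/2)^6 = 2^{1 − 6} = 1/32.
Summing: E[X] = C(23, 4) · 2^{1 − 6} = 8855 · 1/32 = 8855/32.
Numerically: E[X] ≈ 276.719.

E[X] = C(23,4)·2^(1−C(4,2)) = 8855/32 ≈ 276.719.


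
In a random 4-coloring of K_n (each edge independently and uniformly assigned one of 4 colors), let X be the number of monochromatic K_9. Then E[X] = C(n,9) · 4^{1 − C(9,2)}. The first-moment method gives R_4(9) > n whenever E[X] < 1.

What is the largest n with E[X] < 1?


We need C(n, 9) · 4^{1 − 36} < 1, i.e. C(n, 9) < 4^{36 − 1} = 1180591620717411303424.
Check values of n near the boundary:
  n = 911: C(911, 9) = 1144686900492291197405; 1144686900492291197405 < 1180591620717411303424? YES
  n = 912: C(912, 9) = 1156095740032081475120; 1156095740032081475120 < 1180591620717411303424? YES
  n = 913: C(913, 9) = 1167605542753639808390; 1167605542753639808390 < 1180591620717411303424? YES
  n = 914: C(914, 9) = 1179217089587653905932; 1179217089587653905932 < 1180591620717411303424? YES
  n = 915: C(915, 9) = 1190931166636537885130; 1190931166636537885130 < 1180591620717411303424? NO
The largest n with C(n, 9) < 1180591620717411303424 is n = 914 (where E[X] = 294804272396913476483/295147905179352825856 ≈ 0.99884). Hence R_4(9) > 914, i.e. R_4(9) ≥ 915.

Largest n = 914; hence R_4(9) > 914.


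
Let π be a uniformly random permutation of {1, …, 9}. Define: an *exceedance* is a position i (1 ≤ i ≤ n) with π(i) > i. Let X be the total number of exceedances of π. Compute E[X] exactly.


Write X = Σ_{i=1}^{9} X_i, where X_i = 1_{π(i) > i}.
For each fixed i, π(i) is uniform over {1, …, 9} (marginal of a uniform permutation), so P[π(i) > i] = (n − i)/n. Summing: Σ_{i=1}^{9} (n − i)/n = (0 + 1 + … + 8)/9 = 9(9 − 1)/(2·9) = (9 − 1)/2.
Hence E[X] = Σ_{i=1}^{9} (9 − i)/9 = 4 ≈ 4.000000.

E[X] = 4 = 4.000000.


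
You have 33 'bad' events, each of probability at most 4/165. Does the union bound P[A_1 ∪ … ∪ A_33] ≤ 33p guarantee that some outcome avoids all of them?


Union bound: P[∪_{i=1}^{33} A_i] ≤ Σ_i P[A_i] ≤ 33·p = 33·(4/165) = 4/5.
Numerically: 4/5 ≈ 0.8000.
Is 4/5 < 1? YES.
Since P[∪ A_i] ≤ 4/5 < 1, the complement has P[∩ A_i^c] ≥ 1 − 4/5 = 1/5 > 0, so some outcome avoids every A_i.

33·p = 4/5 ≈ 0.8000; existence CERTIFIED by the union bound.


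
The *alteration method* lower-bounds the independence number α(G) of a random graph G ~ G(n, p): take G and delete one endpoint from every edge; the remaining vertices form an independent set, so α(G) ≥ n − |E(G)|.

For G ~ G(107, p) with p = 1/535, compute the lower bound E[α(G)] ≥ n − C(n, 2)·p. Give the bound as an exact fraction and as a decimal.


E[|E(G)|] = C(107, 2)·p = 5671 · (1/535) = 53/5.
E[α(G)] ≥ n − E[|E(G)|] = 107 − 53/5 = 482/5.
Numerically: ≈ 96.4000.
(This is only a lower bound; the true E[α(G)] may be larger.)

E[α(G)] ≥ 482/5 ≈ 96.4000.


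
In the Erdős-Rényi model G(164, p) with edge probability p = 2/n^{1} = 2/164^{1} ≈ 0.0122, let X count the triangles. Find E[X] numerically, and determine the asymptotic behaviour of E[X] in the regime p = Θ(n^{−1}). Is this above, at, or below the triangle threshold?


Number of potential triangles: C(164, 3) = 721764.
Each occurs with probability p³ ≈ (0.0122)³ ≈ 1.81367e-06.
By linearity: E[X] = C(164, 3)·p³ ≈ 721764 · 1.81367e-06 ≈ 1.309.
Here α = 1, so p = 2/n is exactly at the triangle threshold p ~ 1/n. Asymptotically E[X] → c³/6 = 2³/6 = 4/3 ≈ 1.333, a bounded constant. In this regime the triangle count is asymptotically Poisson(c³/6).

E[X] ≈ 1.309; in regime p = Θ(1/n^{1}) E[X] stays bounded (at the triangle threshold p ~ 1/n).


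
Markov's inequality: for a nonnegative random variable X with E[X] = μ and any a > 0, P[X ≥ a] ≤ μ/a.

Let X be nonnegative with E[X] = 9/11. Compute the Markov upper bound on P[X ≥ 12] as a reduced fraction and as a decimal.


μ = E[X] = 9/11, a = 12.
Markov: P[X ≥ 12] ≤ μ/a = (9/11)/12 = 3/44.
Numerically: ≈ 0.068182.
(Since a = 12 > μ = 0.818182, the bound 3/44 is < 1 and informative.)

P[X ≥ 12] ≤ 3/44 ≈ 0.068182.


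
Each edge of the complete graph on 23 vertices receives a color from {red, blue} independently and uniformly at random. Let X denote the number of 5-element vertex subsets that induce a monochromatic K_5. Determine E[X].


Let X = Σ_S X_S over the C(23, 5) = 33649 subsets S of size 5, where X_S = 1 if the K_5 on S is monochromatic.
For a fixed S, the K_5 on S has C(5, 2) = 10 edges. P[all 10 edges red] = (1/2)^10, and likewise for blue, so P[monochromatic] = 2·(1/2)^10 = 2^{1 − 10} = 1/512.
By linearity: E[X] = C(23, 5) · 2^{1 − 10} = 33649 · 1/512 = 33649/512.
Numerically: E[X] ≈ 65.72070.

E[X] = C(23,5)·2^(1−C(5,2)) = 33649/512 ≈ 65.72070.


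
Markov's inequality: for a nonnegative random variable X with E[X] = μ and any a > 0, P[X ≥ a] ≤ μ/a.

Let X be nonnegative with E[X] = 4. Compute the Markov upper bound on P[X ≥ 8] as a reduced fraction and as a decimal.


μ = E[X] = 4, a = 8.
Markov: P[X ≥ 8] ≤ μ/a = (4)/8 = 1/2.
Numerically: ≈ 0.500000.
(Since a = 8 > μ = 4.000000, the bound 1/2 is < 1 and informative.)

P[X ≥ 8] ≤ 1/2 ≈ 0.500000.


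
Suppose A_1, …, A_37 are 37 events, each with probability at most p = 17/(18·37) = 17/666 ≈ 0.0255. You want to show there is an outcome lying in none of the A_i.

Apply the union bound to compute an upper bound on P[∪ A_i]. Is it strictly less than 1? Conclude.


Union bound: P[∪_{i=1}^{37} A_i] ≤ Σ_i P[A_i] ≤ 37·p = 37·(17/666) = 17/18.
Numerically: 17/18 ≈ 0.9444.
Is 17/18 < 1? YES.
Since P[∪ A_i] ≤ 17/18 < 1, the complement has P[∩ A_i^c] ≥ 1 − 17/18 = 1/18 > 0, so some outcome avoids every A_i.

37·p = 17/18 ≈ 0.9444; existence CERTIFIED by the union bound.


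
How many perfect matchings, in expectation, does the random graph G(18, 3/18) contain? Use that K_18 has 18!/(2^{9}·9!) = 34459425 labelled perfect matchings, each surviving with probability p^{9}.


K_18 has 18!/(2^{9}·9!) = 34459425 labelled perfect matchings.
For each such perfect matching H, let X_H = 1 if all 9 edges of H are present in G. Then P[X_H = 1] = p^{9} = (1/6)^{9} = 1/10077696.
By linearity of expectation: E[X] = Σ_H E[X_H] = 34459425 · p^{9} = 34459425 · 1/10077696 = 425425/124416.
Numerically: E[X] ≈ 3.419.

E[X] = 34459425 · (1/6)^{9} = 425425/124416 ≈ 3.419.


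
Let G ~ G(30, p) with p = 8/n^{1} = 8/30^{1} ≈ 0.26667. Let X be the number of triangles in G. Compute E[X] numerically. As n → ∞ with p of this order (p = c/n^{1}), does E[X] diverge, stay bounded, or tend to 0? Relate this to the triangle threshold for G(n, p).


Number of potential triangles: C(30, 3) = 4060.
Each occurs with probability p³ ≈ (0.26667)³ ≈ 1.8962963e-02.
By linearity: E[X] = C(30, 3)·p³ ≈ 4060 · 1.8962963e-02 ≈ 76.98963.
Here α = 1, so p = 8/n is exactly at the triangle threshold p ~ 1/n. Asymptotically E[X] → c³/6 = 8³/6 = 256/3 ≈ 85.33333, a bounded constant. In this regime the triangle count is asymptotically Poisson(c³/6).

E[X] ≈ 76.98963; in regime p = Θ(1/n^{1}) E[X] stays bounded (at the triangle threshold p ~ 1/n).


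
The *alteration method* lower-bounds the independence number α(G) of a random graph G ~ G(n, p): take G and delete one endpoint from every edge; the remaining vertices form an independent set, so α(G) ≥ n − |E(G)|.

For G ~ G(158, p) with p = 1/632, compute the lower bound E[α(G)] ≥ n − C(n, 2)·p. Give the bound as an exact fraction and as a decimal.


E[|E(G)|] = C(158, 2)·p = 12403 · (1/632) = 157/8.
E[α(G)] ≥ n − E[|E(G)|] = 158 − 157/8 = 1107/8.
Numerically: ≈ 138.3750.
(This is only a lower bound; the true E[α(G)] may be larger.)

E[α(G)] ≥ 1107/8 ≈ 138.3750.


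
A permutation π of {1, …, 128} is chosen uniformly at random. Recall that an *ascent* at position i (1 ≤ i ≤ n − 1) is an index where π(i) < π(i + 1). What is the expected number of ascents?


Write X = Σ X_I over i = 1, …, 127, with X_I the indicator of one ascent.
There are 127 indicators.
For each fixed i, the pair (π(i), π(i+1)) is a uniformly random ordered pair of distinct values from {1, …, 128}; by symmetry P[π(i) < π(i+1)] = 1/2.
By linearity: E[X] = 127 · (1/2) = (128 − 1) · (1/2) = 127/2 ≈ 63.5000.

E[X] = 127/2 = 63.5000.


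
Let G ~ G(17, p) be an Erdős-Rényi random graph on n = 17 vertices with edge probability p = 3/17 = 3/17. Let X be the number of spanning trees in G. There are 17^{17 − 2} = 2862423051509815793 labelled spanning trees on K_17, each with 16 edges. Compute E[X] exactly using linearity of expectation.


K_17 has 17^{17 − 2} = 2862423051509815793 labelled spanning trees.
For each such spanning tree H, let X_H = 1 if all 16 edges of H are present in G. Then P[X_H = 1] = p^{16} = (3/17)^{16} = 43046721/48661191875666868481.
Summing the indicators: E[X] = Σ_H E[X_H] = 2862423051509815793 · p^{16} = 2862423051509815793 · 43046721/48661191875666868481 = 43046721/17.
Numerically: E[X] ≈ 2.53216e+06.

E[X] = 2862423051509815793 · (3/17)^{16} = 43046721/17 ≈ 2.53216e+06.


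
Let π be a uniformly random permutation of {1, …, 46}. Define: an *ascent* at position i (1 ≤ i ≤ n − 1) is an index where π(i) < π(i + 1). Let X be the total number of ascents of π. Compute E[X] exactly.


Write X = Σ X_I over i = 1, …, 45, with X_I the indicator of one ascent.
There are 45 indicators.
For each fixed i, the pair (π(i), π(i+1)) is a uniformly random ordered pair of distinct values from {1, …, 46}; by symmetry P[π(i) < π(i+1)] = 1/2.
By linearity: E[X] = 45 · (1/2) = (46 − 1) · (1/2) = 45/2 ≈ 22.500.

E[X] = 45/2 = 22.500.


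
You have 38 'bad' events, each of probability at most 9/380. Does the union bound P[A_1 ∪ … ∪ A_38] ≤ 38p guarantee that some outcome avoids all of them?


Union bound: P[∪_{i=1}^{38} A_i] ≤ Σ_i P[A_i] ≤ 38·p = 38·(9/380) = 9/10.
Numerically: 9/10 ≈ 0.900000.
Is 9/10 < 1? YES.
Since P[∪ A_i] ≤ 9/10 < 1, the complement has P[∩ A_i^c] ≥ 1 − 9/10 = 1/10 > 0, so some outcome avoids every A_i.

38·p = 9/10 ≈ 0.900000; existence CERTIFIED by the union bound.


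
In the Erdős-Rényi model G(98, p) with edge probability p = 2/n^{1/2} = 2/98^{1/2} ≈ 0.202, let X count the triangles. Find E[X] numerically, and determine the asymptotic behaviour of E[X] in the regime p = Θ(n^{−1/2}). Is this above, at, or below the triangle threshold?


Number of potential triangles: C(98, 3) = 152096.
Each occurs with probability p³ ≈ (0.202)³ ≈ 8.24614e-03.
By linearity: E[X] = C(98, 3)·p³ ≈ 152096 · 8.24614e-03 ≈ 1254.205.
Since α = 1/2 < 1, p = c/n^{1/2} ≫ 1/n is above the triangle threshold p ~ 1/n. Asymptotically E[X] ~ (c³/6)·n^{3(1−α)} = (2³/6)·n^{1.5} → ∞; triangles are abundant w.h.p.

E[X] ≈ 1254.205; in regime p = Θ(1/n^{1/2}) E[X] diverges (above the triangle threshold p ~ 1/n).


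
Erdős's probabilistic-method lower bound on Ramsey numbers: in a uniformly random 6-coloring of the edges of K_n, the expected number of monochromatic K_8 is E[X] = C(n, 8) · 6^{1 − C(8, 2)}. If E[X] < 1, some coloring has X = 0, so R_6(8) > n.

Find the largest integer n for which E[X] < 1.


We need C(n, 8) · 6^{1 − 28} < 1, i.e. C(n, 8) < 6^{28 − 1} = 1023490369077469249536.
Check values of n near the boundary:
  n = 1593: C(1593, 8) = 1010555394551193970323; 1010555394551193970323 < 1023490369077469249536? YES
  n = 1594: C(1594, 8) = 1015652773590544255167; 1015652773590544255167 < 1023490369077469249536? YES
  n = 1595: C(1595, 8) = 1020772636343363633895; 1020772636343363633895 < 1023490369077469249536? YES
  n = 1596: C(1596, 8) = 1025915067760710553965; 1025915067760710553965 < 1023490369077469249536? NO
  n = 1597: C(1597, 8) = 1031080153060953275445; 1031080153060953275445 < 1023490369077469249536? NO
  n = 1598: C(1598, 8) = 1036267977730442348529; 1036267977730442348529 < 1023490369077469249536? NO
The largest n with C(n, 8) < 1023490369077469249536 is n = 1595 (where E[X] = 113419181815929292655/113721152119718805504 ≈ 0.99734). Hence R_6(8) > 1595, i.e. R_6(8) ≥ 1596.

Largest n = 1595; hence R_6(8) > 1595.


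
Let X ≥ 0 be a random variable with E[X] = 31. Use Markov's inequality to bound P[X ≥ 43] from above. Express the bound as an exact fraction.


μ = E[X] = 31, a = 43.
Markov: P[X ≥ 43] ≤ μ/a = (31)/43 = 31/43.
Numerically: ≈ 0.7209.
(Since a = 43 > μ = 31.0000, the bound 31/43 is < 1 and informative.)

P[X ≥ 43] ≤ 31/43 ≈ 0.7209.


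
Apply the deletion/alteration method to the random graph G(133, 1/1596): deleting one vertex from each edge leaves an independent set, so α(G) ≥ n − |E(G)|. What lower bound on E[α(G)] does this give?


E[|E(G)|] = C(133, 2)·p = 8778 · (1/1596) = 11/2.
E[α(G)] ≥ n − E[|E(G)|] = 133 − 11/2 = 255/2.
Numerically: ≈ 127.50000.
(This is only a lower bound; the true E[α(G)] may be larger.)

E[α(G)] ≥ 255/2 ≈ 127.50000.


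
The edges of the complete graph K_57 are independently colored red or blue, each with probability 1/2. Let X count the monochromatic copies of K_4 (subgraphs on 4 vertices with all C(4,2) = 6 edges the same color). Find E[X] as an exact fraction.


Let X = Σ_S X_S over the C(57, 4) = 395010 subsets S of size 4, where X_S = 1 if the K_4 on S is monochromatic.
For a fixed S, the K_4 on S has C(4, 2) = 6 edges. P[all 6 edges red] = (1/2)^6, and likewise for blue, so P[monochromatic] = 2·(1/2)^6 = 2^{1 − 6} = 1/32.
By linearity: E[X] = C(57, 4) · 2^{1 − 6} = 395010 · 1/32 = 197505/16.
Numerically: E[X] ≈ 12344.062500.

E[X] = C(57,4)·2^(1−C(4,2)) = 197505/16 ≈ 12344.062500.


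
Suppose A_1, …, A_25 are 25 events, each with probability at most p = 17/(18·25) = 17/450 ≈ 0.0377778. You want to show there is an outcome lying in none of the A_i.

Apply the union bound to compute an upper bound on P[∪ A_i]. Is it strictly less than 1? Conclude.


Union bound: P[∪_{i=1}^{25} A_i] ≤ Σ_i P[A_i] ≤ 25·p = 25·(17/450) = 17/18.
Numerically: 17/18 ≈ 0.9444444.
Is 17/18 < 1? YES.
Since P[∪ A_i] ≤ 17/18 < 1, the complement has P[∩ A_i^c] ≥ 1 − 17/18 = 1/18 > 0, so some outcome avoids every A_i.

25·p = 17/18 ≈ 0.9444444; existence CERTIFIED by the union bound.


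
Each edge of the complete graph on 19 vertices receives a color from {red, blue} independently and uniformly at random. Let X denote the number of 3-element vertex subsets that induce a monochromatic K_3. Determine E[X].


Let X = Σ_S X_S over the C(19, 3) = 969 subsets S of size 3, where X_S = 1 if the K_3 on S is monochromatic.
For a fixed S, the K_3 on S has C(3, 2) = 3 edges. P[all 3 edges red] = (1/2)^3, and likewise for blue, so P[monochromatic] = 2·(1/2)^3 = 2^{1 − 3} = 1/4.
By linearity: E[X] = C(19, 3) · 2^{1 − 3} = 969 · 1/4 = 969/4.
Numerically: E[X] ≈ 242.250.

E[X] = C(19,3)·2^(1−C(3,2)) = 969/4 ≈ 242.250.


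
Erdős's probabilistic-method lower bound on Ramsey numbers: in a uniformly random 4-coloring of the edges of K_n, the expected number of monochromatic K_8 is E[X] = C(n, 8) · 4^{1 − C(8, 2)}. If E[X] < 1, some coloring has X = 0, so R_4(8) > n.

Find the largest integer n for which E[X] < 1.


We need C(n, 8) · 4^{1 − 28} < 1, i.e. C(n, 8) < 4^{28 − 1} = 18014398509481984.
Check values of n near the boundary:
  n = 402: C(402, 8) = 15770615726749950; 15770615726749950 < 18014398509481984? YES
  n = 403: C(403, 8) = 16090020602228430; 16090020602228430 < 18014398509481984? YES
  n = 404: C(404, 8) = 16415071523485570; 16415071523485570 < 18014398509481984? YES
  n = 405: C(405, 8) = 16745853821188050; 16745853821188050 < 18014398509481984? YES
  n = 406: C(406, 8) = 17082453897995850; 17082453897995850 < 18014398509481984? YES
  n = 407: C(407, 8) = 17424959239309050; 17424959239309050 < 18014398509481984? YES
  n = 408: C(408, 8) = 17773458424095231; 17773458424095231 < 18014398509481984? YES
  n = 409: C(409, 8) = 18128041135797879; 18128041135797879 < 18014398509481984? NO
The largest n with C(n, 8) < 18014398509481984 is n = 408 (where E[X] = 17773458424095231/18014398509481984 ≈ 0.9866). Hence R_4(8) > 408, i.e. R_4(8) ≥ 409.

Largest n = 408; hence R_4(8) > 408.


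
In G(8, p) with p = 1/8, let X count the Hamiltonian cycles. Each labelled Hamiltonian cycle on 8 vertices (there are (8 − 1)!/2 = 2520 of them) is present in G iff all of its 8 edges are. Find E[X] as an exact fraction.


K_8 has (8 − 1)!/2 = 2520 labelled Hamiltonian cycles.
For each such Hamiltonian cycle H, let X_H = 1 if all 8 edges of H are present in G. Then P[X_H = 1] = p^{8} = (1/8)^{8} = 1/16777216.
By linearity of expectation: E[X] = Σ_H E[X_H] = 2520 · p^{8} = 2520 · 1/16777216 = 315/2097152.
Numerically: E[X] ≈ 0.0001502.

E[X] = 2520 · (1/8)^{8} = 315/2097152 ≈ 0.0001502.


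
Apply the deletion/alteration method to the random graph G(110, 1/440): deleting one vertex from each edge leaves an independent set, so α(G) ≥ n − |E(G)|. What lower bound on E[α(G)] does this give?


E[|E(G)|] = C(110, 2)·p = 5995 · (1/440) = 109/8.
E[α(G)] ≥ n − E[|E(G)|] = 110 − 109/8 = 771/8.
Numerically: ≈ 96.375.
(This is only a lower bound; the true E[α(G)] may be larger.)

E[α(G)] ≥ 771/8 ≈ 96.375.


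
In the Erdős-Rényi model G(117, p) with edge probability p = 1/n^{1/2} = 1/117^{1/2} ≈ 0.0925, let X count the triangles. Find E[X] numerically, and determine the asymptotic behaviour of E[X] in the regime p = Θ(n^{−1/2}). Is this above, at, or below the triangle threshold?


Number of potential triangles: C(117, 3) = 260130.
Each occurs with probability p³ ≈ (0.0925)³ ≈ 7.90171e-04.
By linearity: E[X] = C(117, 3)·p³ ≈ 260130 · 7.90171e-04 ≈ 205.547.
Since α = 1/2 < 1, p = c/n^{1/2} ≫ 1/n is above the triangle threshold p ~ 1/n. Asymptotically E[X] ~ (c³/6)·n^{3(1−α)} = (1³/6)·n^{1.5} → ∞; triangles are abundant w.h.p.

E[X] ≈ 205.547; in regime p = Θ(1/n^{1/2}) E[X] diverges (above the triangle threshold p ~ 1/n).


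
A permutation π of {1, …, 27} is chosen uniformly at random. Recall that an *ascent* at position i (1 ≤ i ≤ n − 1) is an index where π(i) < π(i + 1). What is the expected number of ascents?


Write X = Σ X_I over i = 1, …, 26, with X_I the indicator of one ascent.
There are 26 indicators.
For each fixed i, the pair (π(i), π(i+1)) is a uniformly random ordered pair of distinct values from {1, …, 27}; by symmetry P[π(i) < π(i+1)] = 1/2.
By linearity: E[X] = 26 · (1/2) = (27 − 1) · (1/2) = 13 ≈ 13.000.

E[X] = 13 = 13.000.


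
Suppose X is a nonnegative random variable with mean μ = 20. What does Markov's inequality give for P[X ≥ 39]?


μ = E[X] = 20, a = 39.
Markov: P[X ≥ 39] ≤ μ/a = (20)/39 = 20/39.
Numerically: ≈ 0.5128.
(Since a = 39 > μ = 20.0000, the bound 20/39 is < 1 and informative.)

P[X ≥ 39] ≤ 20/39 ≈ 0.5128.


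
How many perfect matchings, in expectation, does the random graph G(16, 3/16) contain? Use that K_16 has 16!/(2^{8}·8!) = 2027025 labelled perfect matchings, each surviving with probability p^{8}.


K_16 has 16!/(2^{8}·8!) = 2027025 labelled perfect matchings.
For each such perfect matching H, let X_H = 1 if all 8 edges of H are present in G. Then P[X_H = 1] = p^{8} = (3/16)^{8} = 6561/4294967296.
By linearity of expectation: E[X] = Σ_H E[X_H] = 2027025 · p^{8} = 2027025 · 6561/4294967296 = 13299311025/4294967296.
Numerically: E[X] ≈ 3.09649.

E[X] = 2027025 · (3/16)^{8} = 13299311025/4294967296 ≈ 3.09649.


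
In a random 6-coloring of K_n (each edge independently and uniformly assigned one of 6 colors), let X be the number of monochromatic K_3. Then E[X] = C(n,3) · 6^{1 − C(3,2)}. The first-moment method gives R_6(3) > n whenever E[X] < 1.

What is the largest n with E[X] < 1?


We need C(n, 3) · 6^{1 − 3} < 1, i.e. C(n, 3) < 6^{3 − 1} = 36.
Check values of n near the boundary:
  n = 6: C(6, 3) = 20; 20 < 36? YES
  n = 7: C(7, 3) = 35; 35 < 36? YES
  n = 8: C(8, 3) = 56; 56 < 36? NO
The largest n with C(n, 3) < 36 is n = 7 (where E[X] = 35/36 ≈ 0.972222). Hence R_6(3) > 7, i.e. R_6(3) ≥ 8.

Largest n = 7; hence R_6(3) > 7.


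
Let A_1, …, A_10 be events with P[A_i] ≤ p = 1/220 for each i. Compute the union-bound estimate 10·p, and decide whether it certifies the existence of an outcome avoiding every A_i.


Union bound: P[∪_{i=1}^{10} A_i] ≤ Σ_i P[A_i] ≤ 10·p = 10·(1/220) = 1/22.
Numerically: 1/22 ≈ 0.045455.
Is 1/22 < 1? YES.
Since P[∪ A_i] ≤ 1/22 < 1, the complement has P[∩ A_i^c] ≥ 1 − 1/22 = 21/22 > 0, so some outcome avoids every A_i.

10·p = 1/22 ≈ 0.045455; existence CERTIFIED by the union bound.


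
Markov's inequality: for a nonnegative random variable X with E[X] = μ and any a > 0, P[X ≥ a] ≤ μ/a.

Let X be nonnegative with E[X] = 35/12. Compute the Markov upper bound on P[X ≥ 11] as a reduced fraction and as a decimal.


μ = E[X] = 35/12, a = 11.
Markov: P[X ≥ 11] ≤ μ/a = (35/12)/11 = 35/132.
Numerically: ≈ 0.265.
(Since a = 11 > μ = 2.917, the bound 35/132 is < 1 and informative.)

P[X ≥ 11] ≤ 35/132 ≈ 0.265.


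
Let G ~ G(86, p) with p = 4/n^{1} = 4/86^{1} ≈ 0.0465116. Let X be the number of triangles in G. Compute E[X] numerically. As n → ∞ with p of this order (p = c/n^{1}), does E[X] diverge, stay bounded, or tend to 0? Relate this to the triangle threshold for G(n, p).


Number of potential triangles: C(86, 3) = 102340.
Each occurs with probability p³ ≈ (0.0465116)³ ≈ 1.00620071e-04.
By linearity: E[X] = C(86, 3)·p³ ≈ 102340 · 1.00620071e-04 ≈ 10.297458.
Here α = 1, so p = 4/n is exactly at the triangle threshold p ~ 1/n. Asymptotically E[X] → c³/6 = 4³/6 = 32/3 ≈ 10.666667, a bounded constant. In this regime the triangle count is asymptotically Poisson(c³/6).

E[X] ≈ 10.297458; in regime p = Θ(1/n^{1}) E[X] stays bounded (at the triangle threshold p ~ 1/n).


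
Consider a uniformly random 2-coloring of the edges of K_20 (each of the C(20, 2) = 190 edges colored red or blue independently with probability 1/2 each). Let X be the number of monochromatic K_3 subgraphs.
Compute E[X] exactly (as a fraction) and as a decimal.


Let X = Σ_S X_S over the C(20, 3) = 1140 subsets S of size 3, where X_S = 1 if the K_3 on S is monochromatic.
For a fixed S, the K_3 on S has C(3, 2) = 3 edges. P[all 3 edges red] = (1/2)^3, and likewise for blue, so P[monochromatic] = 2·(1/2)^3 = 2^{1 − 3} = 1/4.
Summing: E[X] = C(20, 3) · 2^{1 − 3} = 1140 · 1/4 = 285.
Numerically: E[X] ≈ 285.000000.

E[X] = C(20,3)·2^(1−C(3,2)) = 285 ≈ 285.000000.


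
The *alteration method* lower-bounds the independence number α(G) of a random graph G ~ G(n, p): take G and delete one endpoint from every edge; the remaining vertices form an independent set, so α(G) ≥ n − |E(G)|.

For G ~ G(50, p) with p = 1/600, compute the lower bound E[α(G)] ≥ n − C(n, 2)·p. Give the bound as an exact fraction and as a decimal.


E[|E(G)|] = C(50, 2)·p = 1225 · (1/600) = 49/24.
E[α(G)] ≥ n − E[|E(G)|] = 50 − 49/24 = 1151/24.
Numerically: ≈ 47.958333.
(This is only a lower bound; the true E[α(G)] may be larger.)

E[α(G)] ≥ 1151/24 ≈ 47.958333.


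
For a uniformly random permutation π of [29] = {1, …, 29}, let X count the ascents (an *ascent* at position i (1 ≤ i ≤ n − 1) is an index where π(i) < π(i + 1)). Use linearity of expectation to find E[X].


Write X = Σ X_I over i = 1, …, 28, with X_I the indicator of one ascent.
There are 28 indicators.
For each fixed i, the pair (π(i), π(i+1)) is a uniformly random ordered pair of distinct values from {1, …, 29}; by symmetry P[π(i) < π(i+1)] = 1/2.
By linearity: E[X] = 28 · (1/2) = (29 − 1) · (1/2) = 14 ≈ 14.000.

E[X] = 14 = 14.000.


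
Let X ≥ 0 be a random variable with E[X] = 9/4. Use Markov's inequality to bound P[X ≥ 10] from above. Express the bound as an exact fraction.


μ = E[X] = 9/4, a = 10.
Markov: P[X ≥ 10] ≤ μ/a = (9/4)/10 = 9/40.
Numerically: ≈ 0.225000.
(Since a = 10 > μ = 2.250000, the bound 9/40 is < 1 and informative.)

P[X ≥ 10] ≤ 9/40 ≈ 0.225000.


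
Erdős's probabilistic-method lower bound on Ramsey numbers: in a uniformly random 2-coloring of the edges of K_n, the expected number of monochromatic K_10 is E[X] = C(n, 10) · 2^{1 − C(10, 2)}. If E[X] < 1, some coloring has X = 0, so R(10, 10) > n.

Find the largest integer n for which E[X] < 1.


We need C(n, 10) · 2^{1 − 45} < 1, i.e. C(n, 10) < 2^{45 − 1} = 17592186044416.
Check values of n near the boundary:
  n = 97: C(97, 10) = 12576469727536; 12576469727536 < 17592186044416? YES
  n = 98: C(98, 10) = 14005614014756; 14005614014756 < 17592186044416? YES
  n = 99: C(99, 10) = 15579278510796; 15579278510796 < 17592186044416? YES
  n = 100: C(100, 10) = 17310309456440; 17310309456440 < 17592186044416? YES
  n = 101: C(101, 10) = 19212541264840; 19212541264840 < 17592186044416? NO
  n = 102: C(102, 10) = 21300860967540; 21300860967540 < 17592186044416? NO
The largest n with C(n, 10) < 17592186044416 is n = 100 (where E[X] = 2163788682055/2199023255552 ≈ 0.983977). Hence R(10, 10) > 100, i.e. R(10, 10) ≥ 101.

Largest n = 100; hence R(10, 10) > 100.


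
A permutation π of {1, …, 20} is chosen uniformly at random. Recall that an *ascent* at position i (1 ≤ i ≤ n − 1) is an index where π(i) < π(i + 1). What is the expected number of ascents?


Write X = Σ X_I over i = 1, …, 19, with X_I the indicator of one ascent.
There are 19 indicators.
For each fixed i, the pair (π(i), π(i+1)) is a uniformly random ordered pair of distinct values from {1, …, 20}; by symmetry P[π(i) < π(i+1)] = 1/2.
By linearity: E[X] = 19 · (1/2) = (20 − 1) · (1/2) = 19/2 ≈ 9.50000.

E[X] = 19/2 = 9.50000.


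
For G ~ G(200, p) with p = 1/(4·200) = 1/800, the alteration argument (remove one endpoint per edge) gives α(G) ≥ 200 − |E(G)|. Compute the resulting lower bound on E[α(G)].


E[|E(G)|] = C(200, 2)·p = 19900 · (1/800) = 199/8.
E[α(G)] ≥ n − E[|E(G)|] = 200 − 199/8 = 1401/8.
Numerically: ≈ 175.12500.
(This is only a lower bound; the true E[α(G)] may be larger.)

E[α(G)] ≥ 1401/8 ≈ 175.12500.


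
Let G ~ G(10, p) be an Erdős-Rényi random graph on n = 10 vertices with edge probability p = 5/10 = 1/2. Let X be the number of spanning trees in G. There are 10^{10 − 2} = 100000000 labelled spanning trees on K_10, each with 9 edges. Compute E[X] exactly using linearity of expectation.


K_10 has 10^{10 − 2} = 100000000 labelled spanning trees.
For each such spanning tree H, let X_H = 1 if all 9 edges of H are present in G. Then P[X_H = 1] = p^{9} = (1/2)^{9} = 1/512.
By linearity: E[X] = Σ_H E[X_H] = 100000000 · p^{9} = 100000000 · 1/512 = 390625/2.
Numerically: E[X] ≈ 1.9531e+05.

E[X] = 100000000 · (1/2)^{9} = 390625/2 ≈ 1.9531e+05.


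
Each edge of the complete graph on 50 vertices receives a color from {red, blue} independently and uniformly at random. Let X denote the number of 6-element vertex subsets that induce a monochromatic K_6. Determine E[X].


Let X = Σ_S X_S over the C(50, 6) = 15890700 subsets S of size 6, where X_S = 1 if the K_6 on S is monochromatic.
For a fixed S, the K_6 on S has C(6, 2) = 15 edges. P[all 15 edges red] = (1/2)^15, and likewise for blue, so P[monochromatic] = 2·(1/2)^15 = 2^{1 − 15} = 1/16384.
By linearity of expectation: E[X] = C(50, 6) · 2^{1 − 15} = 15890700 · 1/16384 = 3972675/4096.
Numerically: E[X] ≈ 969.891357.

E[X] = C(50,6)·2^(1−C(6,2)) = 3972675/4096 ≈ 969.891357.


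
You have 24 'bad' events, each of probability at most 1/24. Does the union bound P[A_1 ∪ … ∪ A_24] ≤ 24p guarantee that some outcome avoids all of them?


Union bound: P[∪_{i=1}^{24} A_i] ≤ Σ_i P[A_i] ≤ 24·p = 24·(1/24) = 1.
Numerically: 1 ≈ 1.000.
Is 1 < 1? NO.
Since the bound 1 is ≥ 1, the union bound is uninformative here; it does NOT by itself certify existence.

24·p = 1 ≈ 1.000; existence NOT certified by the union bound.
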